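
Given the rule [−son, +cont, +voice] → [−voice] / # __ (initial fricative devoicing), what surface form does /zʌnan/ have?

[sʌnan]

/z/ satisfies [−son, +cont, +voice] and sits in # __. The [−voice] counterpart of the voiced alveolar fricative is /s/. Other segments in /zʌnan/ either fail the structural description or are not in the environment, so the surface form is [sʌnan].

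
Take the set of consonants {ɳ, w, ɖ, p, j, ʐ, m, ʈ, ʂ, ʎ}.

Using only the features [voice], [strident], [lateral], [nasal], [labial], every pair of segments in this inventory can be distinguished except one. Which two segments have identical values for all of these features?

Both /j/ and /ɖ/ are [+voice], [-strident], [-lateral], [-nasal], [-labial]. Since the list omits [sonorant], [continuant] and [dorsal] — which do distinguish the palatal glide from the voiced retroflex stop — this pair collapses; all other pairs remain distinct.

j, ɖ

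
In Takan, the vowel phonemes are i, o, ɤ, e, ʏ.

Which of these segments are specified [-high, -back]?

e

Eliminate segments failing any feature: /i, ʏ/ are [+high]; /o, ɤ/ are [+back]. The remaining /e/ satisfy [-high], [-back].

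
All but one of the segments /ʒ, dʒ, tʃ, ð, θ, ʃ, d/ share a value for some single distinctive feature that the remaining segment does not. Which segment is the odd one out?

[distributed] groups all but one: /tʃ, ʒ, θ, ʃ, ð, dʒ/ share [+distributed] while /d/ (voiced alveolar stop) alone is [-distributed]. Removing any other segment would not leave a single-feature class that excludes it.

d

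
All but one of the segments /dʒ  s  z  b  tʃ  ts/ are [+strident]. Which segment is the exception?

/tʃ, s, z, ts, dʒ/ are all [+strident]; /b/ (voiced bilabial stop) is [−strident].

b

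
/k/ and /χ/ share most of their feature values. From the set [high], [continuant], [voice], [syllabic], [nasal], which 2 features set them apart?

[continuant], [high]

/k/ is the voiceless velar stop and /χ/ is the voiceless uvular fricative. Both are [−voice], [−syllabic], [−nasal]. /k/ is [−continuant] while /χ/ is [+continuant]; /k/ is [+high] while /χ/ is [−high], so the distinguishing features are [continuant], [high].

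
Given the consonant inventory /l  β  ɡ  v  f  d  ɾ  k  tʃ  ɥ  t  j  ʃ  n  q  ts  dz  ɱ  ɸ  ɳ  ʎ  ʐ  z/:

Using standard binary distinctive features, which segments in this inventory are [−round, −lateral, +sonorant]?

Checking each segment against [−round], [−lateral], [+sonorant]: /ɾ/ (alveolar tap), /j/ (palatal glide), /n/ (alveolar nasal), /ɱ/ (labiodental nasal), /ɳ/ (retroflex nasal) satisfy every feature; every other segment in the inventory fails at least one.

ɾ, j, n, ɱ, ɳ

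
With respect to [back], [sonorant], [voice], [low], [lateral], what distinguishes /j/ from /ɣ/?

The two segments share [+voice], [−low], [−lateral]. The only features from the list on which they differ: /j/ is [+sonorant] while /ɣ/ is [−sonorant]; /j/ is [−back] while /ɣ/ is [+back].

[sonorant], [back]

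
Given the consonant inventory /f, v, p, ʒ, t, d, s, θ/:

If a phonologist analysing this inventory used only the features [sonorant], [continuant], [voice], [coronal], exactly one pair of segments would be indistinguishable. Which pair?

s, θ

On the given features, /s/ and /θ/ have an identical profile: [-sonorant], [+continuant], [-voice], [+coronal]. No other two segments in the inventory coincide on all 4 features. (They do differ in [strident] and [distributed], which are not among the given features.)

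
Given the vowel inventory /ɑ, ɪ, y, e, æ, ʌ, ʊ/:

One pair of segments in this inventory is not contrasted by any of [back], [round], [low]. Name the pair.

Both /e/ and /ɪ/ are [−back], [−round], [−low]. Since the list omits [high] and [tense] — which do distinguish the mid front unrounded tense vowel from the high front unrounded lax vowel — this pair collapses; all other pairs remain distinct.

e, ɪ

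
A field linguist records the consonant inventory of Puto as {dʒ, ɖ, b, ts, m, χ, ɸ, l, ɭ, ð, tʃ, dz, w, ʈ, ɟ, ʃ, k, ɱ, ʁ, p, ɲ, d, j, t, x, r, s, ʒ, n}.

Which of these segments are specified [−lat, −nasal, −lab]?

dʒ, ɖ, ts, χ, ð, tʃ, dz, ʈ, ɟ, ʃ, k, ʁ, d, j, t, x, r, s, ʒ

Among the inventory, the [−lateral] segments are /dʒ, ɖ, b, ts, m, χ, ɸ, ð, tʃ, dz, w, ʈ, ɟ, ʃ, k, ɱ, ʁ, p, ɲ, d, j, t, x, r, s, ʒ, n/.
Intersecting with [−nasal] gives /dʒ, ɖ, b, ts, χ, ɸ, ð, tʃ, dz, w, ʈ, ɟ, ʃ, k, ʁ, p, d, j, t, x, r, s, ʒ/.
Then [−labial] leaves /dʒ, ɖ, ts, χ, ð, tʃ, dz, ʈ, ɟ, ʃ, k, ʁ, d, j, t, x, r, s, ʒ/.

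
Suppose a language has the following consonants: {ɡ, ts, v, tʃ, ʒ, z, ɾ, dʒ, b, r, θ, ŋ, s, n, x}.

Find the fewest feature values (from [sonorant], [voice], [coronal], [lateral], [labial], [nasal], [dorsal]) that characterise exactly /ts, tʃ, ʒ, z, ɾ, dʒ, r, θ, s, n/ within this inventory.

[+coronal]

/ts, tʃ, ʒ, z, ɾ, dʒ, r, θ, s, n/ are exactly the [+coronal] segments in the inventory, so a single feature suffices.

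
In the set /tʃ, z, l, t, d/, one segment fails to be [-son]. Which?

/l/ is the alveolar lateral approximant, which is [+sonorant]; the rest — /d, t, z, tʃ/ — are [-sonorant].

l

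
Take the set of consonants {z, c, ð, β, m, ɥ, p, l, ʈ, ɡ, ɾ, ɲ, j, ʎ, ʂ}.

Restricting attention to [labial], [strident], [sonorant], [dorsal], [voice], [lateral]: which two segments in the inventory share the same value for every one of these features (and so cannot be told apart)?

/j/ (palatal glide) and /ɲ/ (palatal nasal) are both [−labial], [−strident], [+sonorant], [+dorsal], [+voice], [−lateral], so none of the listed features separates them. (They do differ in [nasal] and [continuant], which are not among the given features.) Every other pair in the inventory differs on at least one listed feature.

j, ɲ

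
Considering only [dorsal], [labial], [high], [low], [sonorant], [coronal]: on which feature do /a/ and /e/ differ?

The two segments share [+dorsal], [−labial], [−high], [+sonorant], [−coronal]. The only feature from the list on which they differ: /a/ is [+low] while /e/ is [−low].

[low]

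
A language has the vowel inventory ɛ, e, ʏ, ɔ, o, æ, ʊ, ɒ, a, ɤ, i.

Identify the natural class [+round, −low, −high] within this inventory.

ɔ, o

Eliminate segments failing any feature: /ɛ, e, æ, a, ɤ, i/ are [−round]; /ʏ, ʊ/ are [+high]; /ɒ/ is [+low]. The remaining /ɔ, o/ satisfy [+round], [−low], [−high].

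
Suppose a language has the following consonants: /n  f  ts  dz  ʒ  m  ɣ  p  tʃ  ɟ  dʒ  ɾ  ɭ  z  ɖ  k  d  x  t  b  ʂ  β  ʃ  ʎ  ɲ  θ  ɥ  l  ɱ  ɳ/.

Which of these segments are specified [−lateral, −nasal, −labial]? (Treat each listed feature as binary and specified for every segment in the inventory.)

Among the inventory, the [−lateral] segments are /n, f, ts, dz, ʒ, m, ɣ, p, tʃ, ɟ, dʒ, ɾ, z, ɖ, k, d, x, t, b, ʂ, β, ʃ, ɲ, θ, ɥ, ɱ, ɳ/.
Intersecting with [−nasal] gives /f, ts, dz, ʒ, ɣ, p, tʃ, ɟ, dʒ, ɾ, z, ɖ, k, d, x, t, b, ʂ, β, ʃ, θ, ɥ/.
Then [−labial] leaves /ts, dz, ʒ, ɣ, tʃ, ɟ, dʒ, ɾ, z, ɖ, k, d, x, t, ʂ, ʃ, θ/.

ts, dz, ʒ, ɣ, tʃ, ɟ, dʒ, ɾ, z, ɖ, k, d, x, t, ʂ, ʃ, θ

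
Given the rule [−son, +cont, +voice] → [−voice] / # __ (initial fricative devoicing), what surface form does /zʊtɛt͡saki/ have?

/z/ satisfies [−son, +cont, +voice] and sits in # __. The [−voice] counterpart of the voiced alveolar fricative is /s/. Other segments in /zʊtɛt͡saki/ either fail the structural description or are not in the environment, so the surface form is [sʊtɛt͡saki].

[sʊtɛt͡saki]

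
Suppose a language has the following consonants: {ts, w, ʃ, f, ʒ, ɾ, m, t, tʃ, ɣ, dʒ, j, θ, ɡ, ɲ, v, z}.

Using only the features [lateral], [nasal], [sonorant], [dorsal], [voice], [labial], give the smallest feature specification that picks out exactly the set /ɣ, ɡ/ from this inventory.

[-sonorant, +dorsal]

/ɣ, ɡ/ are all [-sonorant], [+dorsal], and no other segment in the inventory matches both values. Dropping any one of them over-generates: [+dorsal] alone would also admit /w, j, ɲ/; [-sonorant] alone would also admit /ts, ʃ, f, ʒ, …/. No other single listed feature picks out exactly this set either, so fewer than two features will not do.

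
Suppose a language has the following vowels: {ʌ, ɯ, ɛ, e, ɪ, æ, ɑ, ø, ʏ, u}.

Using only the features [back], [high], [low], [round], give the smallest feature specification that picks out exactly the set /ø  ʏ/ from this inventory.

[-back, +round]

/ø, ʏ/ are all [-back], [+round], and no other segment in the inventory matches both values. Dropping any one of them over-generates: [+round] alone would also admit /u/; [-back] alone would also admit /ɛ, e, ɪ, æ/. No other single listed feature picks out exactly this set either, so fewer than two features will not do.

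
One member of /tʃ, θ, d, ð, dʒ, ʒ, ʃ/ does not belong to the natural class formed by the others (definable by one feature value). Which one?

d

/ʃ, tʃ, dʒ, ð, ʒ, θ/ are all [+distributed], but /d/ (voiced alveolar stop) is [−distributed]. No other single segment can be removed to leave a set sharing one feature value that the removed segment lacks, so /d/ is the odd one out.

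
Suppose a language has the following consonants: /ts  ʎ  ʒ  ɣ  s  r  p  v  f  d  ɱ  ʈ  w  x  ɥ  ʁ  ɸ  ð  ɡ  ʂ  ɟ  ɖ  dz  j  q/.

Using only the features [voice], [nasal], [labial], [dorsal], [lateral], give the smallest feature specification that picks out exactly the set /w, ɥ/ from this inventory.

[+labial, +dorsal]

The class [+labial], [+dorsal] has exactly /w, ɥ/ as its extension in this inventory. No smaller conjunction from the listed features achieves this: [+dorsal] alone would also admit /ʎ, ɣ, x, ʁ, …/; [+labial] alone would also admit /p, v, f, ɱ, …/; and checking the remaining single features turns up none with this extension.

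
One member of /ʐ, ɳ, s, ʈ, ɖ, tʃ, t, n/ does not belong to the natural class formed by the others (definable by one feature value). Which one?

tʃ

/t, ɖ, n, ɳ, ʈ, s, ʐ/ are all [−distributed], but /tʃ/ (voiceless postalveolar affricate) is [+distributed]. No other single segment can be removed to leave a set sharing one feature value that the removed segment lacks, so /tʃ/ is the odd one out.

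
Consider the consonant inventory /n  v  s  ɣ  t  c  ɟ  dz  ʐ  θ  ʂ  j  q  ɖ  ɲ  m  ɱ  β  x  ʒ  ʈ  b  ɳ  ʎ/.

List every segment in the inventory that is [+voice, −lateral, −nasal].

v, ɣ, ɟ, dz, ʐ, j, ɖ, β, ʒ, b

Checking each segment against [+voice], [−lateral], [−nasal]: /v/ (voiced labiodental fricative), /ɣ/ (voiced velar fricative), /ɟ/ (voiced palatal stop), /dz/ (voiced alveolar affricate), /ʐ/ (voiced retroflex fricative), /j/ (palatal glide), among others, satisfy every feature; every other segment in the inventory fails at least one.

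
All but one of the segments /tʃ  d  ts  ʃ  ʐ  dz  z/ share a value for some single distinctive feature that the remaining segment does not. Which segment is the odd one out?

d

[strident] groups all but one: /dz, tʃ, ʐ, z, ʃ, ts/ share [+strident] while /d/ (voiced alveolar stop) alone is [−strident]. Removing any other segment would not leave a single-feature class that excludes it.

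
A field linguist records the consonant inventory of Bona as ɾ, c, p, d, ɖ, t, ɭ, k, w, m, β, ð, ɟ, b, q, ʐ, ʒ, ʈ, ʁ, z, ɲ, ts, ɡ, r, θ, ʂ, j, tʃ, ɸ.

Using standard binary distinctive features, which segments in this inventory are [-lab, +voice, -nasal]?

Checking each segment against [-labial], [+voice], [-nasal]: /ɾ/ (alveolar tap), /d/ (voiced alveolar stop), /ɖ/ (voiced retroflex stop), /ɭ/ (retroflex lateral approximant), /ð/ (voiced dental fricative), /ɟ/ (voiced palatal stop), among others, satisfy every feature; every other segment in the inventory fails at least one.

ɾ, d, ɖ, ɭ, ð, ɟ, ʐ, ʒ, ʁ, z, ɡ, r, j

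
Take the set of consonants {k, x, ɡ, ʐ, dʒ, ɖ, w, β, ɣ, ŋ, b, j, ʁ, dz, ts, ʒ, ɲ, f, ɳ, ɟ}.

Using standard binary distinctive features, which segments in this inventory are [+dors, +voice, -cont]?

ɡ, ŋ, ɲ, ɟ

Eliminate segments failing any feature: /k, x/ are [-voice]; /ʐ, dʒ, ɖ, β, b, dz, ts, ʒ, f, ɳ/ are [-dorsal]; /w, ɣ, j, ʁ/ are [+continuant]. The remaining /ɡ, ŋ, ɲ, ɟ/ satisfy [+dorsal], [+voice], [-continuant].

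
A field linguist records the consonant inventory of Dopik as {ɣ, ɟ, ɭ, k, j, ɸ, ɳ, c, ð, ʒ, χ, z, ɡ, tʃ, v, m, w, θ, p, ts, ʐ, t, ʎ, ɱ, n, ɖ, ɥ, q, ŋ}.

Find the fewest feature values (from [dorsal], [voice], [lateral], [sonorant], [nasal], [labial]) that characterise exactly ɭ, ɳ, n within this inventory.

[+sonorant, −labial, −dorsal]

The class [+sonorant], [−labial], [−dorsal] has exactly /ɭ, ɳ, n/ as its extension in this inventory. No smaller conjunction from the listed features achieves this: [−labial, −dorsal] alone would also admit /ð, ʒ, z, tʃ, …/; [+sonorant, −dorsal] alone would also admit /m, ɱ/; [+sonorant, −labial] alone would also admit /j, ʎ, ŋ/; and checking the remaining two-feature bundles turns up none with this extension.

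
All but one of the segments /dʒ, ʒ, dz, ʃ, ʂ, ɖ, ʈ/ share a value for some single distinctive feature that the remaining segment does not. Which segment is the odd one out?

dz

The remaining segments after removing /dz/ share [−anterior]; /dz/ (voiced alveolar affricate) is [+anterior]. For every other candidate removal, the leftover set fails to share any single feature value that the removed segment lacks.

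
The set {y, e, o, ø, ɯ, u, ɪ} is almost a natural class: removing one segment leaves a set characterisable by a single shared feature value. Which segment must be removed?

ɪ

The remaining segments after removing /ɪ/ share [+tense]; /ɪ/ (high front unrounded lax vowel) is [-tense]. For every other candidate removal, the leftover set fails to share any single feature value that the removed segment lacks.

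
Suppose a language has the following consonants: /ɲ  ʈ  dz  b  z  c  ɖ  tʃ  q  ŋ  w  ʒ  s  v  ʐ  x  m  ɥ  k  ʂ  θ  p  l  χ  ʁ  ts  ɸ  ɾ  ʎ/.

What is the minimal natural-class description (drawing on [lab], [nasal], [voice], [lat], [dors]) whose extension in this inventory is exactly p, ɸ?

[−voice, +lab]

The class [−voice], [+labial] has exactly /p, ɸ/ as its extension in this inventory. No smaller conjunction from the listed features achieves this: [+labial] alone would also admit /b, w, v, m, …/; [−voice] alone would also admit /ʈ, c, tʃ, q, …/; and checking the remaining single features turns up none with this extension.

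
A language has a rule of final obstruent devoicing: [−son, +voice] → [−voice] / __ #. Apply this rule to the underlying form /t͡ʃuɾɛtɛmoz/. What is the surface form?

The only segment in the rule's environment that also matches [−son, +voice] is /z/. Applying [−voice] turns the voiced alveolar fricative into /s/ (voiceless alveolar fricative), giving [t͡ʃuɾɛtɛmos].

[t͡ʃuɾɛtɛmos]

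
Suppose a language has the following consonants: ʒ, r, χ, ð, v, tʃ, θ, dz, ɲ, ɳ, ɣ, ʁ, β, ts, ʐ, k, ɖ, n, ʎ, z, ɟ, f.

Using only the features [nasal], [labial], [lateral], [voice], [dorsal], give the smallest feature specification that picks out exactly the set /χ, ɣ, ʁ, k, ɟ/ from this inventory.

Every target segment is [−nasal], [−lateral], [+dorsal]; each remaining inventory member fails at least one of these. Each conjunct is needed — [−lateral, +dorsal] alone would also admit /ɲ/; [−nasal, +dorsal] alone would also admit /ʎ/; [−nasal, −lateral] alone would also admit /ʒ, r, ð, v, …/ — and no other combination of two listed features has exactly this extension, so three is the minimum.

[−nasal, −lateral, +dorsal]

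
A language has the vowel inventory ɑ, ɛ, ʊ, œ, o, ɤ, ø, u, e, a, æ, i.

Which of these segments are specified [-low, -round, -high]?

The [-low] segments are /ɛ, ʊ, œ, o, ɤ, ø, u, e, i/.
Then [-round] gives /ɛ, ɤ, e, i/.
Within that set, [-high] leaves /ɛ, ɤ, e/.

ɛ, ɤ, e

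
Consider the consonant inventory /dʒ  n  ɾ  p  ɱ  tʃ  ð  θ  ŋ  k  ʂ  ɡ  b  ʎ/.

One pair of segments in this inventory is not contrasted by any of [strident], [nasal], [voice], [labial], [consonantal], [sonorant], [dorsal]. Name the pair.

/tʃ/ (voiceless postalveolar affricate) and /ʂ/ (voiceless retroflex fricative) are both [+strident], [-nasal], [-voice], [-labial], [+consonantal], [-sonorant], [-dorsal], so none of the listed features separates them. (They do differ in [continuant] and [distributed], which are not among the given features.) Every other pair in the inventory differs on at least one listed feature.

tʃ, ʂ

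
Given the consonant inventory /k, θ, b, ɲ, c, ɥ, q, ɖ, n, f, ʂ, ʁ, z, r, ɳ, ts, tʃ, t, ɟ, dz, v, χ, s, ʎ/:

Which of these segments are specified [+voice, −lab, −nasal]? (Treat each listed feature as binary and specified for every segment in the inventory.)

ɖ, ʁ, z, r, ɟ, dz, ʎ

The [+voice] segments are /b, ɲ, ɥ, ɖ, n, ʁ, z, r, ɳ, ɟ, dz, v, ʎ/.
Intersecting with [−labial] gives /ɲ, ɖ, n, ʁ, z, r, ɳ, ɟ, dz, ʎ/.
Within that set, [−nasal] leaves /ɖ, ʁ, z, r, ɟ, dz, ʎ/.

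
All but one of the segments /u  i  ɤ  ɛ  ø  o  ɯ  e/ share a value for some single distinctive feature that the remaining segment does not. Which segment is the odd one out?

/ø, ɤ, o, e, u, ɯ, i/ are all [+tense], but /ɛ/ (mid front unrounded lax vowel) is [-tense]. No other single segment can be removed to leave a set sharing one feature value that the removed segment lacks, so /ɛ/ is the odd one out.

ɛ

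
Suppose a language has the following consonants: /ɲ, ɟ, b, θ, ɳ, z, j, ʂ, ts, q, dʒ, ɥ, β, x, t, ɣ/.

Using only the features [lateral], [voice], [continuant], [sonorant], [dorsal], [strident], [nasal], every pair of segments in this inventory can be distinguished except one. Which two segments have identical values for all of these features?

j, ɥ

/j/ (palatal glide) and /ɥ/ (labial-palatal glide) are both [−lateral], [+voice], [+continuant], [+sonorant], [+dorsal], [−strident], [−nasal], so none of the listed features separates them. (They do differ in [labial] and [round], which are not among the given features.) Every other pair in the inventory differs on at least one listed feature.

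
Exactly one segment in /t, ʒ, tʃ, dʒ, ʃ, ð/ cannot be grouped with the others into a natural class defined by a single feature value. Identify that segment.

t

The remaining segments after removing /t/ share [+distributed]; /t/ (voiceless alveolar stop) is [−distributed]. For every other candidate removal, the leftover set fails to share any single feature value that the removed segment lacks.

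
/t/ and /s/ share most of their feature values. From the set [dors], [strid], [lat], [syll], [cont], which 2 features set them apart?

/t/ (voiceless alveolar stop) and /s/ (voiceless alveolar fricative) agree on [−dorsal], [−lateral], [−syllabic]. They differ on [continuant] (/t/ [−], /s/ [+]), [strident] (/t/ [−], /s/ [+]).

[continuant], [strident]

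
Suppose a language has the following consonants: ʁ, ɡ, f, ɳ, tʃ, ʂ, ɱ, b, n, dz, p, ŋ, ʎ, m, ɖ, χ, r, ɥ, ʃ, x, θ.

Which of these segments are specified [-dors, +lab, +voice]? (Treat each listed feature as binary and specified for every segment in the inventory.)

ɱ, b, m

Checking each segment against [-dorsal], [+labial], [+voice]: /ɱ/ (labiodental nasal), /b/ (voiced bilabial stop), /m/ (bilabial nasal) satisfy every feature; every other segment in the inventory fails at least one.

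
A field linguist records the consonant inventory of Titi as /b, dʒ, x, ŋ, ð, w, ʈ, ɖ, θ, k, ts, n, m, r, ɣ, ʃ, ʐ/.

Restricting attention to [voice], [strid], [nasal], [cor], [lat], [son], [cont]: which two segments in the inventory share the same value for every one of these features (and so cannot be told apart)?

/m/ (bilabial nasal) and /ŋ/ (velar nasal) are both [+voice], [-strident], [+nasal], [-coronal], [-lateral], [+sonorant], [-continuant], so none of the listed features separates them. (They do differ in [labial] and [dorsal], which are not among the given features.) Every other pair in the inventory differs on at least one listed feature.

m, ŋ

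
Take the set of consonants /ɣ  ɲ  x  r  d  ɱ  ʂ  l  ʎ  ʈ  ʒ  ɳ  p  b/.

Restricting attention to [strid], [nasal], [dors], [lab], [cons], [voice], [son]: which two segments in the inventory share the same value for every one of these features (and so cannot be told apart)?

r, l

On the given features, /r/ and /l/ have an identical profile: [-strident], [-nasal], [-dorsal], [-labial], [+consonantal], [+voice], [+sonorant]. No other two segments in the inventory coincide on all 7 features. (They do differ in [lateral], which is not among the given features.)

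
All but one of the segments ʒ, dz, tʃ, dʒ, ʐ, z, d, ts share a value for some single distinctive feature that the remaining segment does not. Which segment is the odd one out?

[strident] groups all but one: /dʒ, z, ʐ, dz, ʒ, ts, tʃ/ share [+strident] while /d/ (voiced alveolar stop) alone is [-strident]. Removing any other segment would not leave a single-feature class that excludes it.

d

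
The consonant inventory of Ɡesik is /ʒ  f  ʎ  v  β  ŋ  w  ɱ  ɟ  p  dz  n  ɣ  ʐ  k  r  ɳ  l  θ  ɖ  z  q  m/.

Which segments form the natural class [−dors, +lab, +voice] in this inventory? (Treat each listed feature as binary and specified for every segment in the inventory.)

v, β, ɱ, m

First, the [−dorsal] segments are /ʒ, f, v, β, ɱ, p, dz, n, ʐ, r, ɳ, l, θ, ɖ, z, m/.
Of those, [+labial] gives /f, v, β, ɱ, p, m/.
Of those, [+voice] leaves /v, β, ɱ, m/.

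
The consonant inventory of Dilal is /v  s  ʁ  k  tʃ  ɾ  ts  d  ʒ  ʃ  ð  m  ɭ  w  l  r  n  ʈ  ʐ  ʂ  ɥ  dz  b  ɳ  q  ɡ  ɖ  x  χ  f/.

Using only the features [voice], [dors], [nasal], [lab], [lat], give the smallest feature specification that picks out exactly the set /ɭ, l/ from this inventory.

[+lat]

The target set is precisely the extension of [+lateral] in this inventory.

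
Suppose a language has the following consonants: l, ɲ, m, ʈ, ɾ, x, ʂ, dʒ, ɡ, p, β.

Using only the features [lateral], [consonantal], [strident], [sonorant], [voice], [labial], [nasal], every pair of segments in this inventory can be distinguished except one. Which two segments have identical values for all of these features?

/x/ (voiceless velar fricative) and /ʈ/ (voiceless retroflex stop) are both [−lateral], [+consonantal], [−strident], [−sonorant], [−voice], [−labial], [−nasal], so none of the listed features separates them. (They do differ in [continuant], [coronal] and [dorsal], which are not among the given features.) Every other pair in the inventory differs on at least one listed feature.

x, ʈ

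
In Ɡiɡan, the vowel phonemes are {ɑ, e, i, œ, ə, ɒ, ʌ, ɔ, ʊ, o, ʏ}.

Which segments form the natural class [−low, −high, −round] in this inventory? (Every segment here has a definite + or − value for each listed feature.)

Checking each segment against [−low], [−high], [−round]: /e/ (mid front unrounded tense vowel), /ə/ (mid central vowel (schwa)), /ʌ/ (mid back unrounded lax vowel) satisfy every feature; every other segment in the inventory fails at least one.

e, ə, ʌ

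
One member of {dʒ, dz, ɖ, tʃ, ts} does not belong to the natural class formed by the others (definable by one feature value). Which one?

[delayed release] (equivalently [strident]) groups all but one: /dʒ, dz, ts, tʃ/ share [+delayed release] while /ɖ/ (voiced retroflex stop) alone is [−delayed release]. Removing any other segment would not leave a single-feature class that excludes it.

ɖ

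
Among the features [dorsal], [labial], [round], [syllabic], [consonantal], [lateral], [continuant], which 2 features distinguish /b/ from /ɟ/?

The two segments share [-round], [-syllabic], [+consonantal], [-lateral], [-continuant]. The only features from the list on which they differ: /b/ is [+labial] while /ɟ/ is [-labial]; /b/ is [-dorsal] while /ɟ/ is [+dorsal].

[labial], [dorsal]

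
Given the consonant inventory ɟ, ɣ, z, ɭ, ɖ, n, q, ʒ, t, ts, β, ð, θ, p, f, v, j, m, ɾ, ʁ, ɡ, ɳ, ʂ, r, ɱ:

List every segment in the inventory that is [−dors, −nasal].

Checking each segment against [−dorsal], [−nasal]: /z/ (voiced alveolar fricative), /ɭ/ (retroflex lateral approximant), /ɖ/ (voiced retroflex stop), /ʒ/ (voiced postalveolar fricative), /t/ (voiceless alveolar stop), /ts/ (voiceless alveolar affricate), among others, satisfy every feature; every other segment in the inventory fails at least one.

z, ɭ, ɖ, ʒ, t, ts, β, ð, θ, p, f, v, ɾ, ʂ, r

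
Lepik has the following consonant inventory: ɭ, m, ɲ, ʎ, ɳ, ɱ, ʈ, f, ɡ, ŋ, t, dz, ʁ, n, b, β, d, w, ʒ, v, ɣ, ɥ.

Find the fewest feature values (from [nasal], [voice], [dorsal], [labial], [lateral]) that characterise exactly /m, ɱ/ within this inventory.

The class [+nasal], [+labial] has exactly /m, ɱ/ as its extension in this inventory. No smaller conjunction from the listed features achieves this: [+labial] alone would also admit /f, b, β, w, …/; [+nasal] alone would also admit /ɲ, ɳ, ŋ, n/; and checking the remaining single features turns up none with this extension.

[+nasal, +labial]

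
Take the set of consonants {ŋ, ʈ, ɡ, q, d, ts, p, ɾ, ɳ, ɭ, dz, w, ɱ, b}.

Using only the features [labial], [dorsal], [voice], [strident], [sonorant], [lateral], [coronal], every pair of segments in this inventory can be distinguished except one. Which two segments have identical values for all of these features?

ɳ, ɾ

Both /ɳ/ and /ɾ/ are [-labial], [-dorsal], [+voice], [-strident], [+sonorant], [-lateral], [+coronal]. Since the list omits [nasal] and [anterior] — which do distinguish the retroflex nasal from the alveolar tap — this pair collapses; all other pairs remain distinct.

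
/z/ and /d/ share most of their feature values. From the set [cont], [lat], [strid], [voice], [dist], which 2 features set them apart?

The two segments share [−lateral], [+voice], [−distributed]. The only features from the list on which they differ: /z/ is [+continuant] while /d/ is [−continuant]; /z/ is [+strident] while /d/ is [−strident].

[continuant], [strident]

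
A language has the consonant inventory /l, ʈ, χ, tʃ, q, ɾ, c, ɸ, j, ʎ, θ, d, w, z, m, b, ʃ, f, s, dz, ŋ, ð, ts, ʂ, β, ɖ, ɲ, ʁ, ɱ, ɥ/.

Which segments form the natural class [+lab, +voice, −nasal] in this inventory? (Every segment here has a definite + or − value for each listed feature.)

w, b, β, ɥ

Checking each segment against [+labial], [+voice], [−nasal]: /w/ (labial-velar glide), /b/ (voiced bilabial stop), /β/ (voiced bilabial fricative), /ɥ/ (labial-palatal glide) satisfy every feature; every other segment in the inventory fails at least one.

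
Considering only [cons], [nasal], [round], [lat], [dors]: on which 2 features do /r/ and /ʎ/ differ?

[lateral], [dorsal]

/r/ (alveolar trill) and /ʎ/ (palatal lateral approximant) agree on [+consonantal], [−nasal], [−round]. They differ on [lateral] (/r/ [−], /ʎ/ [+]), [dorsal] (/r/ [−], /ʎ/ [+]).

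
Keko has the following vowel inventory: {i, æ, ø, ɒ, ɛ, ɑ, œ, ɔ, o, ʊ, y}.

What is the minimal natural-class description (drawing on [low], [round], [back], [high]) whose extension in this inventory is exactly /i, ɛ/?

The class [−low], [−round] has exactly /i, ɛ/ as its extension in this inventory. No smaller conjunction from the listed features achieves this: [−round] alone would also admit /æ, ɑ/; [−low] alone would also admit /ø, œ, ɔ, o, …/; and checking the remaining single features turns up none with this extension.

[−low, −round]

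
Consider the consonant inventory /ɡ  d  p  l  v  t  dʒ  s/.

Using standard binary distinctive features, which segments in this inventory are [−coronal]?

The feature [coronal] marks segments articulated with the tongue front (tip or blade). In this inventory /ɡ, p, v/ lack that property, so they are [−coronal]; /d, l, t, dʒ, s/ are [+coronal].

ɡ, p, v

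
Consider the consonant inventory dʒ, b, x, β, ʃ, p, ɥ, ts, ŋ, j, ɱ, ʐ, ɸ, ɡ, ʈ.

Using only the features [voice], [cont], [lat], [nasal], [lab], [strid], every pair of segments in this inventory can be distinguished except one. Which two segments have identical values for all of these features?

Both /ɥ/ and /β/ are [+voice], [+continuant], [−lateral], [−nasal], [+labial], [−strident]. Since the list omits [sonorant], [round] and [dorsal] — which do distinguish the labial-palatal glide from the voiced bilabial fricative — this pair collapses; all other pairs remain distinct.

ɥ, β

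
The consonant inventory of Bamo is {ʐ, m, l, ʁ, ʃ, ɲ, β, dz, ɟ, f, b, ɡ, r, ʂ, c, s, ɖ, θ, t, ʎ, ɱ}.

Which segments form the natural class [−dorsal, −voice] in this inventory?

ʃ, f, ʂ, s, θ, t

Among the inventory, the [−dorsal] segments are /ʐ, m, l, ʃ, β, dz, f, b, r, ʂ, s, ɖ, θ, t, ɱ/.
Among these, [−voice] leaves /ʃ, f, ʂ, s, θ, t/.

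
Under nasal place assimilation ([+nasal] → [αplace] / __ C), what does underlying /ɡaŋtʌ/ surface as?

/ŋ/ sits before the [+coronal] consonant /t/, so it takes on [+coronal] and surfaces as /n/. The rest of the form is unaffected: [ɡantʌ].

[ɡantʌ]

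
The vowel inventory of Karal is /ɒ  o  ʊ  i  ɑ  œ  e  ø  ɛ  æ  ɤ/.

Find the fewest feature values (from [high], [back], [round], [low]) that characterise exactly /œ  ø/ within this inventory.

[−back, +round]

/œ, ø/ are all [−back], [+round], and no other segment in the inventory matches both values. Dropping any one of them over-generates: [+round] alone would also admit /ɒ, o, ʊ/; [−back] alone would also admit /i, e, ɛ, æ/. No other single listed feature picks out exactly this set either, so fewer than two features will not do.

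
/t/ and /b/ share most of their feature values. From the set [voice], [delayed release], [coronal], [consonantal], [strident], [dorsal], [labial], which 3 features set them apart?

The two segments share [-delayed release], [+consonantal], [-strident], [-dorsal]. The only features from the list on which they differ: /t/ is [-voice] while /b/ is [+voice]; /t/ is [-labial] while /b/ is [+labial]; /t/ is [+coronal] while /b/ is [-coronal].

[voice], [labial], [coronal]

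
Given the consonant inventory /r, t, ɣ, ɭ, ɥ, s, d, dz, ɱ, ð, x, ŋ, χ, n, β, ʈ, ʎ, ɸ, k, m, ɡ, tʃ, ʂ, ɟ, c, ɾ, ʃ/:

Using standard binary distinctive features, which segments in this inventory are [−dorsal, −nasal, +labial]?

Eliminate segments failing any feature: /r, t, ɭ, s, d, dz, ð, ʈ, tʃ, ʂ, ɾ, ʃ/ are [−labial]; /ɣ, ɥ, x, ŋ, χ, ʎ, k, ɡ, ɟ, c/ are [+dorsal]; /ɱ, n, m/ are [+nasal]. The remaining /β, ɸ/ satisfy [−dorsal], [−nasal], [+labial].

β, ɸ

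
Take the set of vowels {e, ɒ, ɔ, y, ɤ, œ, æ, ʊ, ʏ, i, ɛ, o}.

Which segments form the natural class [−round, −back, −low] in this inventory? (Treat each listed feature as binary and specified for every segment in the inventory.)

Checking each segment against [−round], [−back], [−low]: /e/ (mid front unrounded tense vowel), /i/ (high front unrounded tense vowel), /ɛ/ (mid front unrounded lax vowel) satisfy every feature; every other segment in the inventory fails at least one.

e, i, ɛ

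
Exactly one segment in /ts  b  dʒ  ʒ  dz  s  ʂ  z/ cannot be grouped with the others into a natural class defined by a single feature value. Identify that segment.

The remaining segments after removing /b/ share [+strident]; /b/ (voiced bilabial stop) is [−strident]. For every other candidate removal, the leftover set fails to share any single feature value that the removed segment lacks.

b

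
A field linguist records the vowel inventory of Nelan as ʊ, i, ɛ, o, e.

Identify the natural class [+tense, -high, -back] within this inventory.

e

Checking each segment against [+tense], [-high], [-back]: /e/ (mid front unrounded tense vowel) satisfies every feature; every other segment in the inventory fails at least one.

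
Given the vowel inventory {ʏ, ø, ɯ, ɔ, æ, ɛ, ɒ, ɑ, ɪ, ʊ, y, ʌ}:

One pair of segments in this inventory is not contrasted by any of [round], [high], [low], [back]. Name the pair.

ʏ, y

Both /ʏ/ and /y/ are [+round], [+high], [-low], [-back]. Since the list omits [tense] — which does distinguish the high front rounded lax vowel from the high front rounded tense vowel — this pair collapses; all other pairs remain distinct.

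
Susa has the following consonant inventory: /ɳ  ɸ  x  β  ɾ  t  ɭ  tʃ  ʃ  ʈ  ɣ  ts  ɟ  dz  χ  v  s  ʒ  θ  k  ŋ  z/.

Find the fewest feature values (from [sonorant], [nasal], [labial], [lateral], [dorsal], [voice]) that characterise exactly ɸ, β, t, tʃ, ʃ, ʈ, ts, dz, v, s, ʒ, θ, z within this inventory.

[−sonorant, −dorsal]

The class [−sonorant], [−dorsal] has exactly /ɸ, β, t, tʃ, ʃ, ʈ, ts, dz, v, s, ʒ, θ, z/ as its extension in this inventory. No smaller conjunction from the listed features achieves this: [−dorsal] alone would also admit /ɳ, ɾ, ɭ/; [−sonorant] alone would also admit /x, ɣ, ɟ, χ, …/; and checking the remaining single features turns up none with this extension.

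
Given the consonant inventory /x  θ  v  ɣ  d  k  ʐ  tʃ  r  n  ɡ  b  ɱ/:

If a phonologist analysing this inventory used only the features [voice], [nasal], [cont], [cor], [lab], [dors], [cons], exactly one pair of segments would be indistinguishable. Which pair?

/r/ (alveolar trill) and /ʐ/ (voiced retroflex fricative) are both [+voice], [-nasal], [+continuant], [+coronal], [-labial], [-dorsal], [+consonantal], so none of the listed features separates them. (They do differ in [sonorant], [strident] and [anterior], which are not among the given features.) Every other pair in the inventory differs on at least one listed feature.

r, ʐ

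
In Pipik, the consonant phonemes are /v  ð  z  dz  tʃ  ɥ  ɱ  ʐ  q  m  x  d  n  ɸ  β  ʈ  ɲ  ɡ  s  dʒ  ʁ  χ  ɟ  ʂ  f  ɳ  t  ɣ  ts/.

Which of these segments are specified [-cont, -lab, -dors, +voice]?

dz, d, n, dʒ, ɳ

Eliminate segments failing any feature: /v, ð, z, ɥ, ʐ, x, ɸ, β, s, ʁ, χ, ʂ, f, ɣ/ are [+continuant]; /tʃ, ʈ, t, ts/ are [-voice]; /ɱ, m/ are [+labial]; /q, ɲ, ɡ, ɟ/ are [+dorsal]. The remaining /dz, d, n, dʒ, ɳ/ satisfy [-continuant], [-labial], [-dorsal], [+voice].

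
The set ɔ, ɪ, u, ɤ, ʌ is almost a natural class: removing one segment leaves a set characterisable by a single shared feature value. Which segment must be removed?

/u, ɤ, ʌ, ɔ/ are all [+back], but /ɪ/ (high front unrounded lax vowel) is [-back]. No other single segment can be removed to leave a set sharing one feature value that the removed segment lacks, so /ɪ/ is the odd one out.

ɪ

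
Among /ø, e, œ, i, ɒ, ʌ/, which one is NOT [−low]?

/ʌ, ø, i, œ, e/ are all [−low]; /ɒ/ (low back rounded vowel) is [+low].

ɒ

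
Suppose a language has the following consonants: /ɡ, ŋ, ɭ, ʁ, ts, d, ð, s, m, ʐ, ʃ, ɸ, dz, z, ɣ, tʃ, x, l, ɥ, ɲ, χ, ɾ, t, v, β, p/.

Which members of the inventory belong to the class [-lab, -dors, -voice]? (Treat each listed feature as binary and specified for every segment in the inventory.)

Checking each segment against [-labial], [-dorsal], [-voice]: /ts/ (voiceless alveolar affricate), /s/ (voiceless alveolar fricative), /ʃ/ (voiceless postalveolar fricative), /tʃ/ (voiceless postalveolar affricate), /t/ (voiceless alveolar stop) satisfy every feature; every other segment in the inventory fails at least one.

ts, s, ʃ, tʃ, t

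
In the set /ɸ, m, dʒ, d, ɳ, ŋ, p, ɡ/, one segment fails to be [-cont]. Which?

/ɸ/ is the voiceless bilabial fricative, which is [+continuant]; the rest — /ɳ, d, ɡ, m, p, ŋ, dʒ/ — are [-continuant].

ɸ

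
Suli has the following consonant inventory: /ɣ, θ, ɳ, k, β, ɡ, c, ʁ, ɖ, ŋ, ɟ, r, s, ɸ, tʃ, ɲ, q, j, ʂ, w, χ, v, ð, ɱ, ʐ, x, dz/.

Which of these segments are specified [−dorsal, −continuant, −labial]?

ɳ, ɖ, tʃ, dz

Eliminate segments failing any feature: /ɣ, k, ɡ, c, ʁ, ŋ, ɟ, ɲ, q, j, w, χ, x/ are [+dorsal]; /θ, β, r, s, ɸ, ʂ, v, ð, ʐ/ are [+continuant]; /ɱ/ is [+labial]. The remaining /ɳ, ɖ, tʃ, dz/ satisfy [−dorsal], [−continuant], [−labial].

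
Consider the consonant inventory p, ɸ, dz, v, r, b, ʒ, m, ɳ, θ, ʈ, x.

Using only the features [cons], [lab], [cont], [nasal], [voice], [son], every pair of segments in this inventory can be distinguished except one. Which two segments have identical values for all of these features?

x, θ

On the given features, /x/ and /θ/ have an identical profile: [+consonantal], [-labial], [+continuant], [-nasal], [-voice], [-sonorant]. No other two segments in the inventory coincide on all 6 features. (They do differ in [coronal] and [dorsal], which are not among the given features.)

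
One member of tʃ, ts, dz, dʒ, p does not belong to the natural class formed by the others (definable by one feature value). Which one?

p

[delayed release] (equivalently [strident], [labial], [coronal]) groups all but one: /ts, tʃ, dʒ, dz/ share [+delayed release] while /p/ (voiceless bilabial stop) alone is [-delayed release]. Removing any other segment would not leave a single-feature class that excludes it.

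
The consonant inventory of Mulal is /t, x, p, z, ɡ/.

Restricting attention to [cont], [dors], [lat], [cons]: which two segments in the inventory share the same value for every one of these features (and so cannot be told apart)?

On the given features, /p/ and /t/ have an identical profile: [-continuant], [-dorsal], [-lateral], [+consonantal]. No other two segments in the inventory coincide on all 4 features. (They do differ in [labial] and [coronal], which are not among the given features.)

p, t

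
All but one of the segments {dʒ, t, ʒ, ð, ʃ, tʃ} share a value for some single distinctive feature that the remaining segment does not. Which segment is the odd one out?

t

The remaining segments after removing /t/ share [+distributed]; /t/ (voiceless alveolar stop) is [-distributed]. For every other candidate removal, the leftover set fails to share any single feature value that the removed segment lacks.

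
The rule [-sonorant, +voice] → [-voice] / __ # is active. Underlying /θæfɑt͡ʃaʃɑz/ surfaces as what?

/z/ satisfies [-sonorant, +voice] and sits in __ #. The [-voice] counterpart of the voiced alveolar fricative is /s/. Other segments in /θæfɑt͡ʃaʃɑz/ either fail the structural description or are not in the environment, so the surface form is [θæfɑt͡ʃaʃɑs].

[θæfɑt͡ʃaʃɑs]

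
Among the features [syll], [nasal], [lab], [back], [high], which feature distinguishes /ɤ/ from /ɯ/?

/ɤ/ is the mid back unrounded tense vowel and /ɯ/ is the high back unrounded vowel. Both are [+syllabic], [-nasal], [-labial], [+back]. /ɤ/ is [-high] while /ɯ/ is [+high], so the distinguishing feature is [high].

[high]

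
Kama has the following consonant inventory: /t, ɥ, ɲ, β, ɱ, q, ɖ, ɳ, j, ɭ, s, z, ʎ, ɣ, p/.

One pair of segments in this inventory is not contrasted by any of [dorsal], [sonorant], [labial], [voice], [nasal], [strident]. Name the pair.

On the given features, /ʎ/ and /j/ have an identical profile: [+dorsal], [+sonorant], [-labial], [+voice], [-nasal], [-strident]. No other two segments in the inventory coincide on all 6 features. (They do differ in [lateral], which is not among the given features.)

ʎ, j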